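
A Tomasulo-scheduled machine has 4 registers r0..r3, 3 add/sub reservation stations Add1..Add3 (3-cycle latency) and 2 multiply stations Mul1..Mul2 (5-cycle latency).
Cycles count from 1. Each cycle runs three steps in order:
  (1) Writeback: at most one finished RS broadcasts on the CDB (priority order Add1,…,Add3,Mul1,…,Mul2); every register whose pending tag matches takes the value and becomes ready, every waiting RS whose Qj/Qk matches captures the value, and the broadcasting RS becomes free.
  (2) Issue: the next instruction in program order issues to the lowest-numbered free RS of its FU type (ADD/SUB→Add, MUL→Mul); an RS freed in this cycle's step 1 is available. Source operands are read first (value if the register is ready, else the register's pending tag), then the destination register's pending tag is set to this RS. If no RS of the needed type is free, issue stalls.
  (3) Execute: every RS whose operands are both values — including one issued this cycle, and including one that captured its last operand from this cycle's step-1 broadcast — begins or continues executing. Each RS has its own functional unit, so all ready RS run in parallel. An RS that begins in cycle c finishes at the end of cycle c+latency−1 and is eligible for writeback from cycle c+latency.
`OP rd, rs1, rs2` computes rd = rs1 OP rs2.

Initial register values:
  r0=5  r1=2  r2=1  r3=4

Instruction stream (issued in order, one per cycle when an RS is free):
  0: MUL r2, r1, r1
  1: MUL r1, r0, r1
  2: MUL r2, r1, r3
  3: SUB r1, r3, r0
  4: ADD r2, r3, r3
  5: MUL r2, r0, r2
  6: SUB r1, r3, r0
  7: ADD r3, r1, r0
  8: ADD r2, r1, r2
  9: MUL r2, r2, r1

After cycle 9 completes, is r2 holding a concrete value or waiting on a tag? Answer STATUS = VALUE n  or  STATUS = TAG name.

STATUS = TAG Mul2

cycle 1: issue MUL r2<-Mul1 // r0:5,r1:2,r2:Mul1,r3:4
cycle 2: issue MUL r1<-Mul2 // r0:5,r1:Mul2,r2:Mul1,r3:4
cycle 3: stall // r0:5,r1:Mul2,r2:Mul1,r3:4
cycle 4: stall // r0:5,r1:Mul2,r2:Mul1,r3:4
cycle 5: stall // r0:5,r1:Mul2,r2:Mul1,r3:4
cycle 6: CDB Mul1=4; issue MUL r2<-Mul1 // r0:5,r1:Mul2,r2:Mul1,r3:4
cycle 7: CDB Mul2=10; issue SUB r1<-Add1 // r0:5,r1:Add1,r2:Mul1,r3:4
cycle 8: issue ADD r2<-Add2 // r0:5,r1:Add1,r2:Add2,r3:4
cycle 9: issue MUL r2<-Mul2 // r0:5,r1:Add1,r2:Mul2,r3:4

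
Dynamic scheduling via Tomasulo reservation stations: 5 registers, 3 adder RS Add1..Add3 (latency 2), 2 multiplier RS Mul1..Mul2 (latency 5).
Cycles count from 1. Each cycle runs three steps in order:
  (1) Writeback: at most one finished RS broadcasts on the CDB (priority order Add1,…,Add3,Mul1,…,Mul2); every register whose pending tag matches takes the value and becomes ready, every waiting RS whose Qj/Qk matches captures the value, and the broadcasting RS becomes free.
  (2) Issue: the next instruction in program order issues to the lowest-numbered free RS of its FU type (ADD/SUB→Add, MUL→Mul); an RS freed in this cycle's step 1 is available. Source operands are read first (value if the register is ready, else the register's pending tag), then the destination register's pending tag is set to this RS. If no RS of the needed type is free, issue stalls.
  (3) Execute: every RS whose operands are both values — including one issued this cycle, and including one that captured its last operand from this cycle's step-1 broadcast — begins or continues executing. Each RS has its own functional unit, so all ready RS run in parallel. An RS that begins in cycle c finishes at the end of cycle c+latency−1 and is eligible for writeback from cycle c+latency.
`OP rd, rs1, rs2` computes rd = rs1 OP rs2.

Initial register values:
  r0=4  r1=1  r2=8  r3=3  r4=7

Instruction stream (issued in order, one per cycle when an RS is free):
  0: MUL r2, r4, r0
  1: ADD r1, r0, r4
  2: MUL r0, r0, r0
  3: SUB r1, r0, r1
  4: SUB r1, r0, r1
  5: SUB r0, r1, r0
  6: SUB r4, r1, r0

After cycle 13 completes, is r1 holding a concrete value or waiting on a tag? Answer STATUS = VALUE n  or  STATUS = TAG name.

c1: issue MUL r2<-Mul1 | r0:4,r1:1,r2:Mul1,r3:3,r4:7
c2: issue ADD r1<-Add1 | r0:4,r1:Add1,r2:Mul1,r3:3,r4:7
c3: issue MUL r0<-Mul2 | r0:Mul2,r1:Add1,r2:Mul1,r3:3,r4:7
c4: CDB Add1=11; issue SUB r1<-Add1 | r0:Mul2,r1:Add1,r2:Mul1,r3:3,r4:7
c5: issue SUB r1<-Add2 | r0:Mul2,r1:Add2,r2:Mul1,r3:3,r4:7
c6: CDB Mul1=28; issue SUB r0<-Add3 | r0:Add3,r1:Add2,r2:28,r3:3,r4:7
c7: stall | r0:Add3,r1:Add2,r2:28,r3:3,r4:7
c8: CDB Mul2=16; stall | r0:Add3,r1:Add2,r2:28,r3:3,r4:7
c9: stall | r0:Add3,r1:Add2,r2:28,r3:3,r4:7
c10: CDB Add1=5; issue SUB r4<-Add1 | r0:Add3,r1:Add2,r2:28,r3:3,r4:Add1
c11: - | r0:Add3,r1:Add2,r2:28,r3:3,r4:Add1
c12: CDB Add2=11 | r0:Add3,r1:11,r2:28,r3:3,r4:Add1
c13: - | r0:Add3,r1:11,r2:28,r3:3,r4:Add1

STATUS = VALUE 11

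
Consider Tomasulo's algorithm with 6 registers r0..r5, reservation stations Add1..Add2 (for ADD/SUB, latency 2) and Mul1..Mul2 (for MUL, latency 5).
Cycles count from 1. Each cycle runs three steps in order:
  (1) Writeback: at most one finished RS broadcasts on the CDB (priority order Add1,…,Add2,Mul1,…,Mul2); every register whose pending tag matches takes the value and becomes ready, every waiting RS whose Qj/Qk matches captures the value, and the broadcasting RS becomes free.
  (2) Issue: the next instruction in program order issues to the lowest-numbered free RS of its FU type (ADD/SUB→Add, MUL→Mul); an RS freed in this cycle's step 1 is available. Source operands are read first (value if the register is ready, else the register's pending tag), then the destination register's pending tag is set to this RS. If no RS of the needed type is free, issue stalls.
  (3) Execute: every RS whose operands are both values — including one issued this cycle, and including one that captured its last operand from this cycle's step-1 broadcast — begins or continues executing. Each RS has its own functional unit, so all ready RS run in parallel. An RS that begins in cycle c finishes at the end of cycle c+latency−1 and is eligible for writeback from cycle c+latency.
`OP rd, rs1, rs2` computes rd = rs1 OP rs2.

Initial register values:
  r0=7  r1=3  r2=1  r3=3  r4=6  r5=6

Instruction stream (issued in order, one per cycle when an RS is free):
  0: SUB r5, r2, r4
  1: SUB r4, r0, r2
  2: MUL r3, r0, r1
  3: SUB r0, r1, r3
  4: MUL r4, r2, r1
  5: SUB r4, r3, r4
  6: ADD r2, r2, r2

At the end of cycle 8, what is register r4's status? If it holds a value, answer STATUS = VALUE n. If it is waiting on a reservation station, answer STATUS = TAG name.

c1: issue SUB r5<-Add1 | r0:7,r1:3,r2:1,r3:3,r4:6,r5:Add1
c2: issue SUB r4<-Add2 | r0:7,r1:3,r2:1,r3:3,r4:Add2,r5:Add1
c3: CDB Add1=-5; issue MUL r3<-Mul1 | r0:7,r1:3,r2:1,r3:Mul1,r4:Add2,r5:-5
c4: CDB Add2=6; issue SUB r0<-Add1 | r0:Add1,r1:3,r2:1,r3:Mul1,r4:6,r5:-5
c5: issue MUL r4<-Mul2 | r0:Add1,r1:3,r2:1,r3:Mul1,r4:Mul2,r5:-5
c6: issue SUB r4<-Add2 | r0:Add1,r1:3,r2:1,r3:Mul1,r4:Add2,r5:-5
c7: stall | r0:Add1,r1:3,r2:1,r3:Mul1,r4:Add2,r5:-5
c8: CDB Mul1=21; stall | r0:Add1,r1:3,r2:1,r3:21,r4:Add2,r5:-5

STATUS = TAG Add2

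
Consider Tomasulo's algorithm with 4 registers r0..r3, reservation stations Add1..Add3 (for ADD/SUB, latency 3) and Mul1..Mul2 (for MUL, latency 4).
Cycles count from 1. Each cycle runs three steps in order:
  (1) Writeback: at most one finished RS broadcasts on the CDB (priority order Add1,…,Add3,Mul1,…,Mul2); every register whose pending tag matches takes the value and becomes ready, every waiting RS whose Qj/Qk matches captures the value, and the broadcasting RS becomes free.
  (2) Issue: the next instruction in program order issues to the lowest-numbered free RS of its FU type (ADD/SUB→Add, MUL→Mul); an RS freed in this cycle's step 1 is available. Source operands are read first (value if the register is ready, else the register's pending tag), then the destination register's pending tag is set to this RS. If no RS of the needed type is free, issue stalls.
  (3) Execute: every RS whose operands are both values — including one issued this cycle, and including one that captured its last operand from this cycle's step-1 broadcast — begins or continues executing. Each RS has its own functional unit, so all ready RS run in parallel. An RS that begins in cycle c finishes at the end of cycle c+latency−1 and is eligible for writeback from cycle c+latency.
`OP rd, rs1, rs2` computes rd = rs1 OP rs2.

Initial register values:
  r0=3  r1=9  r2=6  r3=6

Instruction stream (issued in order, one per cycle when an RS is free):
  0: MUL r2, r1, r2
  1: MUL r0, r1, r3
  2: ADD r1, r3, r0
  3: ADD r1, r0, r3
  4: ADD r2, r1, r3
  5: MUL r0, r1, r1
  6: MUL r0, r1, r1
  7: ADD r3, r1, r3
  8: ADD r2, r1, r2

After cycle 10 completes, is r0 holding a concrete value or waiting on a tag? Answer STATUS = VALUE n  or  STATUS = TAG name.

  c1: issue MUL r2<-Mul1  regs: r0:3,r1:9,r2:Mul1,r3:6
  c2: issue MUL r0<-Mul2  regs: r0:Mul2,r1:9,r2:Mul1,r3:6
  c3: issue ADD r1<-Add1  regs: r0:Mul2,r1:Add1,r2:Mul1,r3:6
  c4: issue ADD r1<-Add2  regs: r0:Mul2,r1:Add2,r2:Mul1,r3:6
  c5: CDB Mul1=54; issue ADD r2<-Add3  regs: r0:Mul2,r1:Add2,r2:Add3,r3:6
  c6: CDB Mul2=54; issue MUL r0<-Mul1  regs: r0:Mul1,r1:Add2,r2:Add3,r3:6
  c7: issue MUL r0<-Mul2  regs: r0:Mul2,r1:Add2,r2:Add3,r3:6
  c8: stall  regs: r0:Mul2,r1:Add2,r2:Add3,r3:6
  c9: CDB Add1=60; issue ADD r3<-Add1  regs: r0:Mul2,r1:Add2,r2:Add3,r3:Add1
  c10: CDB Add2=60; issue ADD r2<-Add2  regs: r0:Mul2,r1:60,r2:Add2,r3:Add1

STATUS = TAG Mul2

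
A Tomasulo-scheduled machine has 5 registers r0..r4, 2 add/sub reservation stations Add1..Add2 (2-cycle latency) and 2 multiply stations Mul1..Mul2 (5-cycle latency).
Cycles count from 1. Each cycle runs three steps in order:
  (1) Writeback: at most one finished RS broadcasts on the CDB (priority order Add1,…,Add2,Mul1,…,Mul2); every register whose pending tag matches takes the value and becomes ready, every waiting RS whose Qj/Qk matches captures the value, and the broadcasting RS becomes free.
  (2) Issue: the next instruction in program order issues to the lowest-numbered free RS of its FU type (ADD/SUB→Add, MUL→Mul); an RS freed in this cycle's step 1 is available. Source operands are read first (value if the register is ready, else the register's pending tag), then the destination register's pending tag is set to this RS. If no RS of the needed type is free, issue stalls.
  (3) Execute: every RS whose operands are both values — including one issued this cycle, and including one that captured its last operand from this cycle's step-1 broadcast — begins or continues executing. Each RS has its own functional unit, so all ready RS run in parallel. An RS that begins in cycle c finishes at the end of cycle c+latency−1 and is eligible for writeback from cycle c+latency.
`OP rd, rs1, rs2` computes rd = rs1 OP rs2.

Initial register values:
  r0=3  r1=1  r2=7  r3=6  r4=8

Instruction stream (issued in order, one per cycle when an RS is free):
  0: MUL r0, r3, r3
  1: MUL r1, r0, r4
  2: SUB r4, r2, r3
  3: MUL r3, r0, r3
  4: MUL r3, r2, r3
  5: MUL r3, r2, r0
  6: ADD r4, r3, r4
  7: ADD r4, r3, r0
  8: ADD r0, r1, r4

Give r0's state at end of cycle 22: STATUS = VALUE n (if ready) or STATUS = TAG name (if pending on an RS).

cycle 1: issue MUL r0<-Mul1 // r0:Mul1,r1:1,r2:7,r3:6,r4:8
cycle 2: issue MUL r1<-Mul2 // r0:Mul1,r1:Mul2,r2:7,r3:6,r4:8
cycle 3: issue SUB r4<-Add1 // r0:Mul1,r1:Mul2,r2:7,r3:6,r4:Add1
cycle 4: stall // r0:Mul1,r1:Mul2,r2:7,r3:6,r4:Add1
cycle 5: CDB Add1=1; stall // r0:Mul1,r1:Mul2,r2:7,r3:6,r4:1
cycle 6: CDB Mul1=36; issue MUL r3<-Mul1 // r0:36,r1:Mul2,r2:7,r3:Mul1,r4:1
cycle 7: stall // r0:36,r1:Mul2,r2:7,r3:Mul1,r4:1
cycle 8: stall // r0:36,r1:Mul2,r2:7,r3:Mul1,r4:1
cycle 9: stall // r0:36,r1:Mul2,r2:7,r3:Mul1,r4:1
cycle 10: stall // r0:36,r1:Mul2,r2:7,r3:Mul1,r4:1
cycle 11: CDB Mul1=216; issue MUL r3<-Mul1 // r0:36,r1:Mul2,r2:7,r3:Mul1,r4:1
cycle 12: CDB Mul2=288; issue MUL r3<-Mul2 // r0:36,r1:288,r2:7,r3:Mul2,r4:1
cycle 13: issue ADD r4<-Add1 // r0:36,r1:288,r2:7,r3:Mul2,r4:Add1
cycle 14: issue ADD r4<-Add2 // r0:36,r1:288,r2:7,r3:Mul2,r4:Add2
cycle 15: stall // r0:36,r1:288,r2:7,r3:Mul2,r4:Add2
cycle 16: CDB Mul1=1512; stall // r0:36,r1:288,r2:7,r3:Mul2,r4:Add2
cycle 17: CDB Mul2=252; stall // r0:36,r1:288,r2:7,r3:252,r4:Add2
cycle 18: stall // r0:36,r1:288,r2:7,r3:252,r4:Add2
cycle 19: CDB Add1=253; issue ADD r0<-Add1 // r0:Add1,r1:288,r2:7,r3:252,r4:Add2
cycle 20: CDB Add2=288 // r0:Add1,r1:288,r2:7,r3:252,r4:288
cycle 21: - // r0:Add1,r1:288,r2:7,r3:252,r4:288
cycle 22: CDB Add1=576 // r0:576,r1:288,r2:7,r3:252,r4:288

STATUS = VALUE 576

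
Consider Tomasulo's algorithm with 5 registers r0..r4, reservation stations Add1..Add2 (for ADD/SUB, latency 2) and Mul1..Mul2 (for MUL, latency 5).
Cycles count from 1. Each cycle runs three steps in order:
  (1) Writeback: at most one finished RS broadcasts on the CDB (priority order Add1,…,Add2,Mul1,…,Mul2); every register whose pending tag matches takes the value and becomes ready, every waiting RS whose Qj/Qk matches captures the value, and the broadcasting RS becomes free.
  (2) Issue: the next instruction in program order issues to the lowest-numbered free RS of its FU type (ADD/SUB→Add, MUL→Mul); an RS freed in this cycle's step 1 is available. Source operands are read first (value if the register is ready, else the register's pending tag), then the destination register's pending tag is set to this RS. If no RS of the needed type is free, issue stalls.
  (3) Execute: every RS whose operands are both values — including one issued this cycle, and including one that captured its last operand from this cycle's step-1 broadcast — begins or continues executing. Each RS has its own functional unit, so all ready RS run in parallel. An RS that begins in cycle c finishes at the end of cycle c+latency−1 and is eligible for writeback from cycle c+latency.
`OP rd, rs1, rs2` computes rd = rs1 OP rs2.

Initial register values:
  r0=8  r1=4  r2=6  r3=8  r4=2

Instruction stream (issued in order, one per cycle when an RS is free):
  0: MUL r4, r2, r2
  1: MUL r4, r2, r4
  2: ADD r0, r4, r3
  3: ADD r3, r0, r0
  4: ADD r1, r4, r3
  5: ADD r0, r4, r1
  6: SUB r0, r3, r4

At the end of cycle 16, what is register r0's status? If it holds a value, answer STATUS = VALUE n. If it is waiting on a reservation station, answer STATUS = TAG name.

c1: issue MUL r4<-Mul1 | r0:8,r1:4,r2:6,r3:8,r4:Mul1
c2: issue MUL r4<-Mul2 | r0:8,r1:4,r2:6,r3:8,r4:Mul2
c3: issue ADD r0<-Add1 | r0:Add1,r1:4,r2:6,r3:8,r4:Mul2
c4: issue ADD r3<-Add2 | r0:Add1,r1:4,r2:6,r3:Add2,r4:Mul2
c5: stall | r0:Add1,r1:4,r2:6,r3:Add2,r4:Mul2
c6: CDB Mul1=36; stall | r0:Add1,r1:4,r2:6,r3:Add2,r4:Mul2
c7: stall | r0:Add1,r1:4,r2:6,r3:Add2,r4:Mul2
c8: stall | r0:Add1,r1:4,r2:6,r3:Add2,r4:Mul2
c9: stall | r0:Add1,r1:4,r2:6,r3:Add2,r4:Mul2
c10: stall | r0:Add1,r1:4,r2:6,r3:Add2,r4:Mul2
c11: CDB Mul2=216; stall | r0:Add1,r1:4,r2:6,r3:Add2,r4:216
c12: stall | r0:Add1,r1:4,r2:6,r3:Add2,r4:216
c13: CDB Add1=224; issue ADD r1<-Add1 | r0:224,r1:Add1,r2:6,r3:Add2,r4:216
c14: stall | r0:224,r1:Add1,r2:6,r3:Add2,r4:216
c15: CDB Add2=448; issue ADD r0<-Add2 | r0:Add2,r1:Add1,r2:6,r3:448,r4:216
c16: stall | r0:Add2,r1:Add1,r2:6,r3:448,r4:216

STATUS = TAG Add2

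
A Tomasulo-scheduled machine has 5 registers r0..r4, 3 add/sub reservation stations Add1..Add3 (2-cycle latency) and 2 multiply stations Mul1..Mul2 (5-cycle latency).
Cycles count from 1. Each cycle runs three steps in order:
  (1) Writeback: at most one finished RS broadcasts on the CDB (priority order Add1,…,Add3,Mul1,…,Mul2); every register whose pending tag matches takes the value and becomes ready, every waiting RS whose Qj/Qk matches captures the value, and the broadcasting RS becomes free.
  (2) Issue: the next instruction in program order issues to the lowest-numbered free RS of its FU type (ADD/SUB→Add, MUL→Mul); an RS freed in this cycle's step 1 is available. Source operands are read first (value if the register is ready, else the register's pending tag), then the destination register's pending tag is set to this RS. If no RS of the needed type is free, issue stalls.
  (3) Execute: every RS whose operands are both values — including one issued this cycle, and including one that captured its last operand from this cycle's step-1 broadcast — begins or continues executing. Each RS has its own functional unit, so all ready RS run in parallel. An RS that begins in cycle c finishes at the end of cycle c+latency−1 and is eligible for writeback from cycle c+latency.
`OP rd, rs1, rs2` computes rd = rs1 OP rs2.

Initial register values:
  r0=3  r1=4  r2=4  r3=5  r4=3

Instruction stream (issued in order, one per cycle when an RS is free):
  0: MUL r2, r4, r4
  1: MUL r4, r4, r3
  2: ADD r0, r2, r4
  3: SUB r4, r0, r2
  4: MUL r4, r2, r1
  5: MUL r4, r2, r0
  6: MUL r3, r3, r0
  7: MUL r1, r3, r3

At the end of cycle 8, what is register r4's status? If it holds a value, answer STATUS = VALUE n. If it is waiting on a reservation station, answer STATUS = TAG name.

c1: issue MUL r2<-Mul1 | r0:3,r1:4,r2:Mul1,r3:5,r4:3
c2: issue MUL r4<-Mul2 | r0:3,r1:4,r2:Mul1,r3:5,r4:Mul2
c3: issue ADD r0<-Add1 | r0:Add1,r1:4,r2:Mul1,r3:5,r4:Mul2
c4: issue SUB r4<-Add2 | r0:Add1,r1:4,r2:Mul1,r3:5,r4:Add2
c5: stall | r0:Add1,r1:4,r2:Mul1,r3:5,r4:Add2
c6: CDB Mul1=9; issue MUL r4<-Mul1 | r0:Add1,r1:4,r2:9,r3:5,r4:Mul1
c7: CDB Mul2=15; issue MUL r4<-Mul2 | r0:Add1,r1:4,r2:9,r3:5,r4:Mul2
c8: stall | r0:Add1,r1:4,r2:9,r3:5,r4:Mul2

STATUS = TAG Mul2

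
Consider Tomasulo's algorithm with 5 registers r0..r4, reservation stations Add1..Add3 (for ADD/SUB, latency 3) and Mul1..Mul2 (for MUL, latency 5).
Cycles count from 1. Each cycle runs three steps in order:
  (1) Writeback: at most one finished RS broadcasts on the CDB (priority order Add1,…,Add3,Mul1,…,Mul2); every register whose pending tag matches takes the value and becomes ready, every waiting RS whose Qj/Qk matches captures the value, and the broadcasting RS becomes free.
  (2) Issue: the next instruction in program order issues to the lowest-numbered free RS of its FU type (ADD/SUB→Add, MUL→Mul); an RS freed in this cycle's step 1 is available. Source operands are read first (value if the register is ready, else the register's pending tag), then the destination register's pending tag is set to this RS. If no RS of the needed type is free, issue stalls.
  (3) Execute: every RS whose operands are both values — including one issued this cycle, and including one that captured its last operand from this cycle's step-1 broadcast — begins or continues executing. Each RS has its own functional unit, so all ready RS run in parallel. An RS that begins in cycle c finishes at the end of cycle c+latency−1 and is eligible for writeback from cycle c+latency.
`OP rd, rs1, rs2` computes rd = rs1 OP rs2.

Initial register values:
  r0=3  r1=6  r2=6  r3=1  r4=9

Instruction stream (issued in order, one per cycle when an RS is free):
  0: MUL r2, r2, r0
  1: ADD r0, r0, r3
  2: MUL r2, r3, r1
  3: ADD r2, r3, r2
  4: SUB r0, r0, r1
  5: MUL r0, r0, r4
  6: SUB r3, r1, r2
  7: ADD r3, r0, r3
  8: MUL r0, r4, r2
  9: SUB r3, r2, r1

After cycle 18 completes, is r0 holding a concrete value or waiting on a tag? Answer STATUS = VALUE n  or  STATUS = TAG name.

cycle 1: issue MUL r2<-Mul1 // r0:3,r1:6,r2:Mul1,r3:1,r4:9
cycle 2: issue ADD r0<-Add1 // r0:Add1,r1:6,r2:Mul1,r3:1,r4:9
cycle 3: issue MUL r2<-Mul2 // r0:Add1,r1:6,r2:Mul2,r3:1,r4:9
cycle 4: issue ADD r2<-Add2 // r0:Add1,r1:6,r2:Add2,r3:1,r4:9
cycle 5: CDB Add1=4; issue SUB r0<-Add1 // r0:Add1,r1:6,r2:Add2,r3:1,r4:9
cycle 6: CDB Mul1=18; issue MUL r0<-Mul1 // r0:Mul1,r1:6,r2:Add2,r3:1,r4:9
cycle 7: issue SUB r3<-Add3 // r0:Mul1,r1:6,r2:Add2,r3:Add3,r4:9
cycle 8: CDB Add1=-2; issue ADD r3<-Add1 // r0:Mul1,r1:6,r2:Add2,r3:Add1,r4:9
cycle 9: CDB Mul2=6; issue MUL r0<-Mul2 // r0:Mul2,r1:6,r2:Add2,r3:Add1,r4:9
cycle 10: stall // r0:Mul2,r1:6,r2:Add2,r3:Add1,r4:9
cycle 11: stall // r0:Mul2,r1:6,r2:Add2,r3:Add1,r4:9
cycle 12: CDB Add2=7; issue SUB r3<-Add2 // r0:Mul2,r1:6,r2:7,r3:Add2,r4:9
cycle 13: CDB Mul1=-18 // r0:Mul2,r1:6,r2:7,r3:Add2,r4:9
cycle 14: - // r0:Mul2,r1:6,r2:7,r3:Add2,r4:9
cycle 15: CDB Add2=1 // r0:Mul2,r1:6,r2:7,r3:1,r4:9
cycle 16: CDB Add3=-1 // r0:Mul2,r1:6,r2:7,r3:1,r4:9
cycle 17: CDB Mul2=63 // r0:63,r1:6,r2:7,r3:1,r4:9
cycle 18: - // r0:63,r1:6,r2:7,r3:1,r4:9

STATUS = VALUE 63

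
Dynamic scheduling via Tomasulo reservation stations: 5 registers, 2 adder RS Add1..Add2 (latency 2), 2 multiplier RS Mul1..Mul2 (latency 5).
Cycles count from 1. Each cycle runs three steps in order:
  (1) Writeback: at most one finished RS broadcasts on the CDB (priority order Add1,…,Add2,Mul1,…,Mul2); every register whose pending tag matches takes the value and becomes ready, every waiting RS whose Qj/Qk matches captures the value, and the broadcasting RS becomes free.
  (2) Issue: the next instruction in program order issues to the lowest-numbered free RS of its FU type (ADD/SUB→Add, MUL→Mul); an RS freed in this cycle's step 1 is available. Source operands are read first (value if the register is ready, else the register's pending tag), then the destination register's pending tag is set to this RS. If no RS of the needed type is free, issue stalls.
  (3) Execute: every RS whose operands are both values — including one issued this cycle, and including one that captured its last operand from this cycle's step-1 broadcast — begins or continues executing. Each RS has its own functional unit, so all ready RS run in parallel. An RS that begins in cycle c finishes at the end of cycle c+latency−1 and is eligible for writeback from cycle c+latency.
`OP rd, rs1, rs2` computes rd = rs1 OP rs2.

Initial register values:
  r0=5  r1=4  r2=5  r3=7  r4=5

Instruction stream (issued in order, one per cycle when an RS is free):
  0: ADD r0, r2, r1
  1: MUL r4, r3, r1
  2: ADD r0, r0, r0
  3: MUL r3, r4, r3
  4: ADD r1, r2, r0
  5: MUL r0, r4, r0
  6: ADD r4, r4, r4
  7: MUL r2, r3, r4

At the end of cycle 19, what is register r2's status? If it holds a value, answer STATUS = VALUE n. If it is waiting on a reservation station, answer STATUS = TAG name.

STATUS = VALUE 10976

cycle 1: issue ADD r0<-Add1 // r0:Add1,r1:4,r2:5,r3:7,r4:5
cycle 2: issue MUL r4<-Mul1 // r0:Add1,r1:4,r2:5,r3:7,r4:Mul1
cycle 3: CDB Add1=9; issue ADD r0<-Add1 // r0:Add1,r1:4,r2:5,r3:7,r4:Mul1
cycle 4: issue MUL r3<-Mul2 // r0:Add1,r1:4,r2:5,r3:Mul2,r4:Mul1
cycle 5: CDB Add1=18; issue ADD r1<-Add1 // r0:18,r1:Add1,r2:5,r3:Mul2,r4:Mul1
cycle 6: stall // r0:18,r1:Add1,r2:5,r3:Mul2,r4:Mul1
cycle 7: CDB Add1=23; stall // r0:18,r1:23,r2:5,r3:Mul2,r4:Mul1
cycle 8: CDB Mul1=28; issue MUL r0<-Mul1 // r0:Mul1,r1:23,r2:5,r3:Mul2,r4:28
cycle 9: issue ADD r4<-Add1 // r0:Mul1,r1:23,r2:5,r3:Mul2,r4:Add1
cycle 10: stall // r0:Mul1,r1:23,r2:5,r3:Mul2,r4:Add1
cycle 11: CDB Add1=56; stall // r0:Mul1,r1:23,r2:5,r3:Mul2,r4:56
cycle 12: stall // r0:Mul1,r1:23,r2:5,r3:Mul2,r4:56
cycle 13: CDB Mul1=504; issue MUL r2<-Mul1 // r0:504,r1:23,r2:Mul1,r3:Mul2,r4:56
cycle 14: CDB Mul2=196 // r0:504,r1:23,r2:Mul1,r3:196,r4:56
cycle 15: - // r0:504,r1:23,r2:Mul1,r3:196,r4:56
cycle 16: - // r0:504,r1:23,r2:Mul1,r3:196,r4:56
cycle 17: - // r0:504,r1:23,r2:Mul1,r3:196,r4:56
cycle 18: - // r0:504,r1:23,r2:Mul1,r3:196,r4:56
cycle 19: CDB Mul1=10976 // r0:504,r1:23,r2:10976,r3:196,r4:56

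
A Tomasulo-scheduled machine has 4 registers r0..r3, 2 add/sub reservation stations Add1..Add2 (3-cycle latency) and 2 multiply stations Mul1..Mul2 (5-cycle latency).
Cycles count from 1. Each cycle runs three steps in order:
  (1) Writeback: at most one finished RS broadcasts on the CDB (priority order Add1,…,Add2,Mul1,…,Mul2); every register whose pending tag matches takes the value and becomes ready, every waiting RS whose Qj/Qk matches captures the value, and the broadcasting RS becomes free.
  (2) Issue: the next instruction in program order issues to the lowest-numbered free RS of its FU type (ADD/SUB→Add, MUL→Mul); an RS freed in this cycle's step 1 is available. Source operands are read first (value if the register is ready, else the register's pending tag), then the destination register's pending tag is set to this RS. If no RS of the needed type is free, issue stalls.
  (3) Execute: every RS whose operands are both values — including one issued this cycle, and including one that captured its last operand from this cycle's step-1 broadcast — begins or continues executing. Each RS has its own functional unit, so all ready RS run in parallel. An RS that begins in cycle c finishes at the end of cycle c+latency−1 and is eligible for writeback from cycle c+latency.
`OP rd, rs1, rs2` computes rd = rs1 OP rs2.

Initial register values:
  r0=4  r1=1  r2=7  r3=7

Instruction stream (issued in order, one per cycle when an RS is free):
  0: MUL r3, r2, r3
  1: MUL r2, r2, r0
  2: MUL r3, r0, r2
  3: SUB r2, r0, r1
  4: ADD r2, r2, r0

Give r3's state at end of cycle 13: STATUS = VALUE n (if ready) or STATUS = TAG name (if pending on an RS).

cycle 1: issue MUL r3<-Mul1 // r0:4,r1:1,r2:7,r3:Mul1
cycle 2: issue MUL r2<-Mul2 // r0:4,r1:1,r2:Mul2,r3:Mul1
cycle 3: stall // r0:4,r1:1,r2:Mul2,r3:Mul1
cycle 4: stall // r0:4,r1:1,r2:Mul2,r3:Mul1
cycle 5: stall // r0:4,r1:1,r2:Mul2,r3:Mul1
cycle 6: CDB Mul1=49; issue MUL r3<-Mul1 // r0:4,r1:1,r2:Mul2,r3:Mul1
cycle 7: CDB Mul2=28; issue SUB r2<-Add1 // r0:4,r1:1,r2:Add1,r3:Mul1
cycle 8: issue ADD r2<-Add2 // r0:4,r1:1,r2:Add2,r3:Mul1
cycle 9: - // r0:4,r1:1,r2:Add2,r3:Mul1
cycle 10: CDB Add1=3 // r0:4,r1:1,r2:Add2,r3:Mul1
cycle 11: - // r0:4,r1:1,r2:Add2,r3:Mul1
cycle 12: CDB Mul1=112 // r0:4,r1:1,r2:Add2,r3:112
cycle 13: CDB Add2=7 // r0:4,r1:1,r2:7,r3:112

STATUS = VALUE 112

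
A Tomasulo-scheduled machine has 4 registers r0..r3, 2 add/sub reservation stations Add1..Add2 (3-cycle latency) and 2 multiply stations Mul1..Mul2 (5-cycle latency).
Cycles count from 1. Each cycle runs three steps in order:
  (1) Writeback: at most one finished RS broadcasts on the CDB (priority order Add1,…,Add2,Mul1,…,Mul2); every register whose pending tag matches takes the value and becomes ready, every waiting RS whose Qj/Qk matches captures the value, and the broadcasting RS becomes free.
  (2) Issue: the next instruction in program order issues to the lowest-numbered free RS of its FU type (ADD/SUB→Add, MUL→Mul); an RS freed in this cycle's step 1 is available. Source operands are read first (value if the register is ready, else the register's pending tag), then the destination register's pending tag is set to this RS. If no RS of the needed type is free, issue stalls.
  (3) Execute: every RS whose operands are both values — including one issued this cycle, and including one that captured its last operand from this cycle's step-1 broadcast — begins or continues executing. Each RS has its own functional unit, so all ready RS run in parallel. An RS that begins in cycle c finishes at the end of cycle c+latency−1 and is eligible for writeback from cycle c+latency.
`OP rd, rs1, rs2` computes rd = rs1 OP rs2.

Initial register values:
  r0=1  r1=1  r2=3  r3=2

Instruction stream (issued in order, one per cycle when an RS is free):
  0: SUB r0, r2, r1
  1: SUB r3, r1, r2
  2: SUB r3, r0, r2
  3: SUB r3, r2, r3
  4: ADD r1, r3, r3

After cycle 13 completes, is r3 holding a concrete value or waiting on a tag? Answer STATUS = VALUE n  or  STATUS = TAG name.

c1: issue SUB r0<-Add1 | r0:Add1,r1:1,r2:3,r3:2
c2: issue SUB r3<-Add2 | r0:Add1,r1:1,r2:3,r3:Add2
c3: stall | r0:Add1,r1:1,r2:3,r3:Add2
c4: CDB Add1=2; issue SUB r3<-Add1 | r0:2,r1:1,r2:3,r3:Add1
c5: CDB Add2=-2; issue SUB r3<-Add2 | r0:2,r1:1,r2:3,r3:Add2
c6: stall | r0:2,r1:1,r2:3,r3:Add2
c7: CDB Add1=-1; issue ADD r1<-Add1 | r0:2,r1:Add1,r2:3,r3:Add2
c8: - | r0:2,r1:Add1,r2:3,r3:Add2
c9: - | r0:2,r1:Add1,r2:3,r3:Add2
c10: CDB Add2=4 | r0:2,r1:Add1,r2:3,r3:4
c11: - | r0:2,r1:Add1,r2:3,r3:4
c12: - | r0:2,r1:Add1,r2:3,r3:4
c13: CDB Add1=8 | r0:2,r1:8,r2:3,r3:4

STATUS = VALUE 4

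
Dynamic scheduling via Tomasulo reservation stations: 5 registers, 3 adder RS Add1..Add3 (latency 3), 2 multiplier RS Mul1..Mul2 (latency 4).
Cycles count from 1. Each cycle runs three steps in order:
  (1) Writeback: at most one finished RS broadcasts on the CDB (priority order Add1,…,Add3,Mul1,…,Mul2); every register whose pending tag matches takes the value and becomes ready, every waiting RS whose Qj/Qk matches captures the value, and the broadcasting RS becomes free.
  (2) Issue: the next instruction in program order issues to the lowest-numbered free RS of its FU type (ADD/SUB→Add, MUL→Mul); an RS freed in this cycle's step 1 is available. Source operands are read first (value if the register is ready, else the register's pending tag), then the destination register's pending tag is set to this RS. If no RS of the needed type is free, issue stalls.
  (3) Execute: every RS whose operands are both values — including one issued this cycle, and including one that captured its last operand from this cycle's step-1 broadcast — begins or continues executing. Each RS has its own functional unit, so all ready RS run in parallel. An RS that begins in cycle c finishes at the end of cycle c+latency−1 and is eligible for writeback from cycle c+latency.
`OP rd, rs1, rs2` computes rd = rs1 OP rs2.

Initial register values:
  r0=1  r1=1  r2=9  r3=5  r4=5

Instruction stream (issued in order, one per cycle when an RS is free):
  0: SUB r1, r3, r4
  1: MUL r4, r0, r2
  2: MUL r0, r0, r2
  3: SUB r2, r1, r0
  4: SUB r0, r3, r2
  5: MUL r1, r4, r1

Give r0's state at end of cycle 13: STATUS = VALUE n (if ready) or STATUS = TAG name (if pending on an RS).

STATUS = VALUE 14

cycle 1: issue SUB r1<-Add1 // r0:1,r1:Add1,r2:9,r3:5,r4:5
cycle 2: issue MUL r4<-Mul1 // r0:1,r1:Add1,r2:9,r3:5,r4:Mul1
cycle 3: issue MUL r0<-Mul2 // r0:Mul2,r1:Add1,r2:9,r3:5,r4:Mul1
cycle 4: CDB Add1=0; issue SUB r2<-Add1 // r0:Mul2,r1:0,r2:Add1,r3:5,r4:Mul1
cycle 5: issue SUB r0<-Add2 // r0:Add2,r1:0,r2:Add1,r3:5,r4:Mul1
cycle 6: CDB Mul1=9; issue MUL r1<-Mul1 // r0:Add2,r1:Mul1,r2:Add1,r3:5,r4:9
cycle 7: CDB Mul2=9 // r0:Add2,r1:Mul1,r2:Add1,r3:5,r4:9
cycle 8: - // r0:Add2,r1:Mul1,r2:Add1,r3:5,r4:9
cycle 9: - // r0:Add2,r1:Mul1,r2:Add1,r3:5,r4:9
cycle 10: CDB Add1=-9 // r0:Add2,r1:Mul1,r2:-9,r3:5,r4:9
cycle 11: CDB Mul1=0 // r0:Add2,r1:0,r2:-9,r3:5,r4:9
cycle 12: - // r0:Add2,r1:0,r2:-9,r3:5,r4:9
cycle 13: CDB Add2=14 // r0:14,r1:0,r2:-9,r3:5,r4:9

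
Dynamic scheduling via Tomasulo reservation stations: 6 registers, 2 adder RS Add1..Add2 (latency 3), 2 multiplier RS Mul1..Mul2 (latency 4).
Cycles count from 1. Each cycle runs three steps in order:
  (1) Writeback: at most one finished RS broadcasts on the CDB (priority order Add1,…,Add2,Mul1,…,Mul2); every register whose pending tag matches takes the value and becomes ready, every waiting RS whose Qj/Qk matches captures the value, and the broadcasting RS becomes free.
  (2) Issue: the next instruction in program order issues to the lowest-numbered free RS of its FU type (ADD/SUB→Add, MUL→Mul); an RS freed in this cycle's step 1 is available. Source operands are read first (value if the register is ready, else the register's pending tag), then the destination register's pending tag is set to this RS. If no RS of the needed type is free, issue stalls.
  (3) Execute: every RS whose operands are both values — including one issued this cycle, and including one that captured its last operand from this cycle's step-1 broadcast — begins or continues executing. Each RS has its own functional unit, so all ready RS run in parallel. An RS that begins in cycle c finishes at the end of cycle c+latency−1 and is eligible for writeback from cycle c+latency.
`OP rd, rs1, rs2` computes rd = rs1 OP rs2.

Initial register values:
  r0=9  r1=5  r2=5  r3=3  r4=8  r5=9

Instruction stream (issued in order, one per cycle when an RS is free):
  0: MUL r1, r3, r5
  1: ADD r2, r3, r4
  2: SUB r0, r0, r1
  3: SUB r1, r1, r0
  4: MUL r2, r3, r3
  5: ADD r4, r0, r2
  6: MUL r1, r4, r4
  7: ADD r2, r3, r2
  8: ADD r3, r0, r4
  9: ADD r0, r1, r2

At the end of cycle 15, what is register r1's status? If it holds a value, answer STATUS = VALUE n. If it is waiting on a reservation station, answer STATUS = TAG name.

  c1: issue MUL r1<-Mul1  regs: r0:9,r1:Mul1,r2:5,r3:3,r4:8,r5:9
  c2: issue ADD r2<-Add1  regs: r0:9,r1:Mul1,r2:Add1,r3:3,r4:8,r5:9
  c3: issue SUB r0<-Add2  regs: r0:Add2,r1:Mul1,r2:Add1,r3:3,r4:8,r5:9
  c4: stall  regs: r0:Add2,r1:Mul1,r2:Add1,r3:3,r4:8,r5:9
  c5: CDB Add1=11; issue SUB r1<-Add1  regs: r0:Add2,r1:Add1,r2:11,r3:3,r4:8,r5:9
  c6: CDB Mul1=27; issue MUL r2<-Mul1  regs: r0:Add2,r1:Add1,r2:Mul1,r3:3,r4:8,r5:9
  c7: stall  regs: r0:Add2,r1:Add1,r2:Mul1,r3:3,r4:8,r5:9
  c8: stall  regs: r0:Add2,r1:Add1,r2:Mul1,r3:3,r4:8,r5:9
  c9: CDB Add2=-18; issue ADD r4<-Add2  regs: r0:-18,r1:Add1,r2:Mul1,r3:3,r4:Add2,r5:9
  c10: CDB Mul1=9; issue MUL r1<-Mul1  regs: r0:-18,r1:Mul1,r2:9,r3:3,r4:Add2,r5:9
  c11: stall  regs: r0:-18,r1:Mul1,r2:9,r3:3,r4:Add2,r5:9
  c12: CDB Add1=45; issue ADD r2<-Add1  regs: r0:-18,r1:Mul1,r2:Add1,r3:3,r4:Add2,r5:9
  c13: CDB Add2=-9; issue ADD r3<-Add2  regs: r0:-18,r1:Mul1,r2:Add1,r3:Add2,r4:-9,r5:9
  c14: stall  regs: r0:-18,r1:Mul1,r2:Add1,r3:Add2,r4:-9,r5:9
  c15: CDB Add1=12; issue ADD r0<-Add1  regs: r0:Add1,r1:Mul1,r2:12,r3:Add2,r4:-9,r5:9

STATUS = TAG Mul1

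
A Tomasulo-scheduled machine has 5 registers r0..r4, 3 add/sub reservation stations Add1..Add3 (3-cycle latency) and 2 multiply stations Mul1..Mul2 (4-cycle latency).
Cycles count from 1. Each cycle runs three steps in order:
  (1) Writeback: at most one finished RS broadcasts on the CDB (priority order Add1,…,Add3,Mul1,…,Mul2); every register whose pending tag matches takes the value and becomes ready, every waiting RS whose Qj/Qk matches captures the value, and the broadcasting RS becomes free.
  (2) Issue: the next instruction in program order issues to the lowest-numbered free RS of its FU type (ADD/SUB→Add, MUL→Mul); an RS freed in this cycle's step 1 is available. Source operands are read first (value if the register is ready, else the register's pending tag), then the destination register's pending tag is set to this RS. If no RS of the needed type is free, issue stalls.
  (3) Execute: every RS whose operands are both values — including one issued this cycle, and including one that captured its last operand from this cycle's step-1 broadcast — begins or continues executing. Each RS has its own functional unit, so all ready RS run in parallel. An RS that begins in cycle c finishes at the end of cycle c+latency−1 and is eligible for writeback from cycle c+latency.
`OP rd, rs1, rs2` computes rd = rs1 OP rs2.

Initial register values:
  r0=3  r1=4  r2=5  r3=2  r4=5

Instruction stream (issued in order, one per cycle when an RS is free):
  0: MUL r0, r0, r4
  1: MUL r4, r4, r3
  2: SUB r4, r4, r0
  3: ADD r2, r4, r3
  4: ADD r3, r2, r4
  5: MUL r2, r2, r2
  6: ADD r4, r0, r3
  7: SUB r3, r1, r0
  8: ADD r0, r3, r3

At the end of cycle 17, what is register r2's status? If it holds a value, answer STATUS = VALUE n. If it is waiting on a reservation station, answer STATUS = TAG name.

STATUS = VALUE 9

  c1: issue MUL r0<-Mul1  regs: r0:Mul1,r1:4,r2:5,r3:2,r4:5
  c2: issue MUL r4<-Mul2  regs: r0:Mul1,r1:4,r2:5,r3:2,r4:Mul2
  c3: issue SUB r4<-Add1  regs: r0:Mul1,r1:4,r2:5,r3:2,r4:Add1
  c4: issue ADD r2<-Add2  regs: r0:Mul1,r1:4,r2:Add2,r3:2,r4:Add1
  c5: CDB Mul1=15; issue ADD r3<-Add3  regs: r0:15,r1:4,r2:Add2,r3:Add3,r4:Add1
  c6: CDB Mul2=10; issue MUL r2<-Mul1  regs: r0:15,r1:4,r2:Mul1,r3:Add3,r4:Add1
  c7: stall  regs: r0:15,r1:4,r2:Mul1,r3:Add3,r4:Add1
  c8: stall  regs: r0:15,r1:4,r2:Mul1,r3:Add3,r4:Add1
  c9: CDB Add1=-5; issue ADD r4<-Add1  regs: r0:15,r1:4,r2:Mul1,r3:Add3,r4:Add1
  c10: stall  regs: r0:15,r1:4,r2:Mul1,r3:Add3,r4:Add1
  c11: stall  regs: r0:15,r1:4,r2:Mul1,r3:Add3,r4:Add1
  c12: CDB Add2=-3; issue SUB r3<-Add2  regs: r0:15,r1:4,r2:Mul1,r3:Add2,r4:Add1
  c13: stall  regs: r0:15,r1:4,r2:Mul1,r3:Add2,r4:Add1
  c14: stall  regs: r0:15,r1:4,r2:Mul1,r3:Add2,r4:Add1
  c15: CDB Add2=-11; issue ADD r0<-Add2  regs: r0:Add2,r1:4,r2:Mul1,r3:-11,r4:Add1
  c16: CDB Add3=-8  regs: r0:Add2,r1:4,r2:Mul1,r3:-11,r4:Add1
  c17: CDB Mul1=9  regs: r0:Add2,r1:4,r2:9,r3:-11,r4:Add1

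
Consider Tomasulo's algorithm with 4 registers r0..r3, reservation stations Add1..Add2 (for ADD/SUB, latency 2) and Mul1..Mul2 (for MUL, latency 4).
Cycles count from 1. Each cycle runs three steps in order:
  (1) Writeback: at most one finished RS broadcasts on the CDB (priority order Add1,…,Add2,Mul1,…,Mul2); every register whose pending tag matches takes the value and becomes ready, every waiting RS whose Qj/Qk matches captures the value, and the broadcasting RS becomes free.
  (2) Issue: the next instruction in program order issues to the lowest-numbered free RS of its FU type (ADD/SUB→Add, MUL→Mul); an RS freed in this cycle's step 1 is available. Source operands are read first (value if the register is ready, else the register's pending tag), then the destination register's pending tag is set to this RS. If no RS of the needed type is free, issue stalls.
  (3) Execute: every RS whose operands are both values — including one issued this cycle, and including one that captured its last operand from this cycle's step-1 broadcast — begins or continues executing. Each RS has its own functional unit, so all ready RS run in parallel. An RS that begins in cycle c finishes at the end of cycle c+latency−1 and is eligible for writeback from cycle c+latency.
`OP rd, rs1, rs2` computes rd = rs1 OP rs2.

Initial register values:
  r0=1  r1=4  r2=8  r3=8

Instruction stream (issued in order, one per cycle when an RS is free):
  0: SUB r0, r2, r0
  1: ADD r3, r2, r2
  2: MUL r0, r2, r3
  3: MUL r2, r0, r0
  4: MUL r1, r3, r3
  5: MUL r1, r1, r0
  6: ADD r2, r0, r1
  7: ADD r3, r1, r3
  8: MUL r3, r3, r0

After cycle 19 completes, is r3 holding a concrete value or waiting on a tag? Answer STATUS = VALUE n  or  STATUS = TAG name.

STATUS = TAG Mul2

cycle 1: issue SUB r0<-Add1 // r0:Add1,r1:4,r2:8,r3:8
cycle 2: issue ADD r3<-Add2 // r0:Add1,r1:4,r2:8,r3:Add2
cycle 3: CDB Add1=7; issue MUL r0<-Mul1 // r0:Mul1,r1:4,r2:8,r3:Add2
cycle 4: CDB Add2=16; issue MUL r2<-Mul2 // r0:Mul1,r1:4,r2:Mul2,r3:16
cycle 5: stall // r0:Mul1,r1:4,r2:Mul2,r3:16
cycle 6: stall // r0:Mul1,r1:4,r2:Mul2,r3:16
cycle 7: stall // r0:Mul1,r1:4,r2:Mul2,r3:16
cycle 8: CDB Mul1=128; issue MUL r1<-Mul1 // r0:128,r1:Mul1,r2:Mul2,r3:16
cycle 9: stall // r0:128,r1:Mul1,r2:Mul2,r3:16
cycle 10: stall // r0:128,r1:Mul1,r2:Mul2,r3:16
cycle 11: stall // r0:128,r1:Mul1,r2:Mul2,r3:16
cycle 12: CDB Mul1=256; issue MUL r1<-Mul1 // r0:128,r1:Mul1,r2:Mul2,r3:16
cycle 13: CDB Mul2=16384; issue ADD r2<-Add1 // r0:128,r1:Mul1,r2:Add1,r3:16
cycle 14: issue ADD r3<-Add2 // r0:128,r1:Mul1,r2:Add1,r3:Add2
cycle 15: issue MUL r3<-Mul2 // r0:128,r1:Mul1,r2:Add1,r3:Mul2
cycle 16: CDB Mul1=32768 // r0:128,r1:32768,r2:Add1,r3:Mul2
cycle 17: - // r0:128,r1:32768,r2:Add1,r3:Mul2
cycle 18: CDB Add1=32896 // r0:128,r1:32768,r2:32896,r3:Mul2
cycle 19: CDB Add2=32784 // r0:128,r1:32768,r2:32896,r3:Mul2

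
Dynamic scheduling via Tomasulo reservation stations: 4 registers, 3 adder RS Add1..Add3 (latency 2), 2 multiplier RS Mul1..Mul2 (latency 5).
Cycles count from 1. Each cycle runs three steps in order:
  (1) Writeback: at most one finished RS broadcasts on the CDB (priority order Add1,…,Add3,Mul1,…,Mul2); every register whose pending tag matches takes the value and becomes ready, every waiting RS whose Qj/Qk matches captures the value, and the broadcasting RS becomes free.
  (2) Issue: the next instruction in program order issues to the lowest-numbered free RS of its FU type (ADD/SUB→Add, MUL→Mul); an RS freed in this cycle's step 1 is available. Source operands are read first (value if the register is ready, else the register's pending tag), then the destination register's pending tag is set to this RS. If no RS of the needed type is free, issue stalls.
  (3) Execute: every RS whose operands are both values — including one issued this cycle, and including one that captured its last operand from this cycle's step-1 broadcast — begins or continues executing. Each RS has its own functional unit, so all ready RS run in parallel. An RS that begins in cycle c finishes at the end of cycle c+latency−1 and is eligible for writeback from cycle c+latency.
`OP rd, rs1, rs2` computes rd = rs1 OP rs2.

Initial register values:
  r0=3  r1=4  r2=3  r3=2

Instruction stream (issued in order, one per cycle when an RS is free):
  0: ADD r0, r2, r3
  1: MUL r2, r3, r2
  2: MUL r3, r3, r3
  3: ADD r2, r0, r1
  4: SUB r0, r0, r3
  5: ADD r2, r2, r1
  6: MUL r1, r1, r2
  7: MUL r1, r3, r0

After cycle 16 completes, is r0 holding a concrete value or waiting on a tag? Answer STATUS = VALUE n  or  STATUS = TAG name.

cycle 1: issue ADD r0<-Add1 // r0:Add1,r1:4,r2:3,r3:2
cycle 2: issue MUL r2<-Mul1 // r0:Add1,r1:4,r2:Mul1,r3:2
cycle 3: CDB Add1=5; issue MUL r3<-Mul2 // r0:5,r1:4,r2:Mul1,r3:Mul2
cycle 4: issue ADD r2<-Add1 // r0:5,r1:4,r2:Add1,r3:Mul2
cycle 5: issue SUB r0<-Add2 // r0:Add2,r1:4,r2:Add1,r3:Mul2
cycle 6: CDB Add1=9; issue ADD r2<-Add1 // r0:Add2,r1:4,r2:Add1,r3:Mul2
cycle 7: CDB Mul1=6; issue MUL r1<-Mul1 // r0:Add2,r1:Mul1,r2:Add1,r3:Mul2
cycle 8: CDB Add1=13; stall // r0:Add2,r1:Mul1,r2:13,r3:Mul2
cycle 9: CDB Mul2=4; issue MUL r1<-Mul2 // r0:Add2,r1:Mul2,r2:13,r3:4
cycle 10: - // r0:Add2,r1:Mul2,r2:13,r3:4
cycle 11: CDB Add2=1 // r0:1,r1:Mul2,r2:13,r3:4
cycle 12: - // r0:1,r1:Mul2,r2:13,r3:4
cycle 13: CDB Mul1=52 // r0:1,r1:Mul2,r2:13,r3:4
cycle 14: - // r0:1,r1:Mul2,r2:13,r3:4
cycle 15: - // r0:1,r1:Mul2,r2:13,r3:4
cycle 16: CDB Mul2=4 // r0:1,r1:4,r2:13,r3:4

STATUS = VALUE 1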